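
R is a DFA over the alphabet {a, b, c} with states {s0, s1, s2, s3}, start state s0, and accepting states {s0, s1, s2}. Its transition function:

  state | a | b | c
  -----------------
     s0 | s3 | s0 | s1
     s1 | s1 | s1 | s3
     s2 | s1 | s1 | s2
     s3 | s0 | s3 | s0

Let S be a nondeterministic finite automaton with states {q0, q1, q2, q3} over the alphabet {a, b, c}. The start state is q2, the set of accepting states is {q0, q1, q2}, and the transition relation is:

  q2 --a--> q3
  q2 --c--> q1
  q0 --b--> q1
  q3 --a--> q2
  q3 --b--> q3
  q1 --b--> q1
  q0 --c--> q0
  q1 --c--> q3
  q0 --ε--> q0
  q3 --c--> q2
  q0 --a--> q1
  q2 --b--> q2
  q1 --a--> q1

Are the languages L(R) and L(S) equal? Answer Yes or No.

Exploring the product automaton R × S from the start pair (s0, q2), following both machines on each input symbol, reaches 3 state pairs: (s0, q2), (s3, q3), (s1, q1).
R accepts in {s0, s1, s2} and S accepts in {q0, q1, q2}. In every reachable pair the two components are either both accepting — (s0, q2), (s1, q1) — or both non-accepting, so no string is accepted by exactly one of the machines: L(R) \ L(S) and L(S) \ L(R) are both empty.
Hence every string is accepted by R iff it is accepted by S, and the two languages coincide.

Yes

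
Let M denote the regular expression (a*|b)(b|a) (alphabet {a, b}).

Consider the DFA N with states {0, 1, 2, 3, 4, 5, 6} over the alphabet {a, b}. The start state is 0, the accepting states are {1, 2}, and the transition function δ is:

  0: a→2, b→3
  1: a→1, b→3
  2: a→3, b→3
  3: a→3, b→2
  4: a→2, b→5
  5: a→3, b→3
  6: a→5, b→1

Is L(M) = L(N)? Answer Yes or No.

The string b is accepted by M but rejected by N.
So L(M) ≠ L(N).

No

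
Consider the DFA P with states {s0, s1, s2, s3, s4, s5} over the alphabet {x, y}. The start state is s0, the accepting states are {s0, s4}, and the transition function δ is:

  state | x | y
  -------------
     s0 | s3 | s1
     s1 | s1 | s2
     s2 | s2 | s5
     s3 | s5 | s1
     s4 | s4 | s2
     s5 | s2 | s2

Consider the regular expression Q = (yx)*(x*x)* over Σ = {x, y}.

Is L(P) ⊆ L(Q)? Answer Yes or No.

Yes

Converting the expression Q to a DFA (subset construction, then merging equivalent states) gives the minimal DFA with states {q0, q1, q2, q3}, start state q0, accepting states {q0, q1} and transitions q0: x→q1, y→q2; q1: x→q1, y→q3; q2: x→q0, y→q3; q3: x→q3, y→q3.
Exploring the product automaton P × Q from the start pair (s0, q0), following both machines on each input symbol, reaches 13 state pairs: (s0, q0), (s3, q1), (s1, q2), (s5, q1), (s1, q3), (s1, q0), (s2, q3), (s2, q1), (s1, q1), (s2, q2), (s5, q3), (s2, q0), (s5, q2).
P accepts in {s0, s4} and Q accepts in {q0, q1}. The reachable pairs whose P-component is accepting are (s0, q0); in each of them the Q-component is accepting too, so the product for L(P) \ L(Q) (P-component accepting, Q-component rejecting) has no reachable accepting pair and the difference is empty.
Hence every string in L(P) is also in L(Q).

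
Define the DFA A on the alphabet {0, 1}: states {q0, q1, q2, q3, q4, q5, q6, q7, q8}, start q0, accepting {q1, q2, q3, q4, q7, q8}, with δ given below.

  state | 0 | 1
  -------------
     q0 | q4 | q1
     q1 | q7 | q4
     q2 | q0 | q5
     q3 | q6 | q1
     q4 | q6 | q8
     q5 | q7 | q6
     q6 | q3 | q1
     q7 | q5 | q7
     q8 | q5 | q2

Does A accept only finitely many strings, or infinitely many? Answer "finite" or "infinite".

State q0 is reachable from the start and can reach an accepting state, and it lies on the cycle q0 → q1 → q4 → q8 → q2 → q0.
Traversing that cycle any number of times yields accepted strings of unbounded length, so the language is infinite.

infinite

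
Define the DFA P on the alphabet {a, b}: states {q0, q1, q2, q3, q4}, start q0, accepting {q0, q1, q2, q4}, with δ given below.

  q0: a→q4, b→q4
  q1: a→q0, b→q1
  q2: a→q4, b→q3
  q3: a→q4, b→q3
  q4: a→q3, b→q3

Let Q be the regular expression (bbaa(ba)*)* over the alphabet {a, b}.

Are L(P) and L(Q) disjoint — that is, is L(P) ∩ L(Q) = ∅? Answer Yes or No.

The empty string ε is accepted by both P and Q.
Hence L(P) ∩ L(Q) ≠ ∅.

No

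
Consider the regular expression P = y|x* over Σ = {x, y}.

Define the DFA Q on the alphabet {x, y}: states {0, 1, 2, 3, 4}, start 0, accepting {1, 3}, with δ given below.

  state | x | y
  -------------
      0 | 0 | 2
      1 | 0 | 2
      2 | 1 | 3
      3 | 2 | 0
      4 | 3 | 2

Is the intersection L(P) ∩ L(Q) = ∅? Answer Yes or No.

Yes

Converting the expression P to a DFA (subset construction, then merging equivalent states) gives the minimal DFA with states {p0, p1, p2, p3}, start state p0, accepting states {p0, p1, p2} and transitions p0: x→p1, y→p2; p1: x→p1, y→p3; p2: x→p3, y→p3; p3: x→p3, y→p3.
Exploring the product automaton P × Q from the start pair (p0, 0), following both machines on each input symbol, reaches 7 state pairs: (p0, 0), (p1, 0), (p2, 2), (p3, 2), (p3, 1), (p3, 3), (p3, 0).
P accepts in {p0, p1, p2} and Q accepts in {1, 3}; no reachable pair has both components accepting, so no string drives both machines to acceptance simultaneously and L(P) ∩ L(Q) = ∅.
So no string is accepted by both, and the intersection is empty.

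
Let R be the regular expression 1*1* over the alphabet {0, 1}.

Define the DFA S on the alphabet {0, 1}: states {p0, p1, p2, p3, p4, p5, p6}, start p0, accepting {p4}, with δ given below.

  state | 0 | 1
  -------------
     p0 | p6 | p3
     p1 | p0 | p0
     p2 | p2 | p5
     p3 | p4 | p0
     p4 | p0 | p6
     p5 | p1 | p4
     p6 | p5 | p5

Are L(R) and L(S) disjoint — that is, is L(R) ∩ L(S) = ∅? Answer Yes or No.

Converting the expression R to a DFA (subset construction, then merging equivalent states) gives the minimal DFA with states {r0, r1}, start state r0, accepting states {r0} and transitions r0: 0→r1, 1→r0; r1: 0→r1, 1→r1.
Exploring the product automaton R × S from the start pair (r0, p0), following both machines on each input symbol, reaches 8 state pairs: (r0, p0), (r1, p6), (r0, p3), (r1, p5), (r1, p4), (r1, p1), (r1, p0), (r1, p3).
R accepts in {r0} and S accepts in {p4}; no reachable pair has both components accepting, so no string drives both machines to acceptance simultaneously and L(R) ∩ L(S) = ∅.
So no string is accepted by both, and the intersection is empty.

Yes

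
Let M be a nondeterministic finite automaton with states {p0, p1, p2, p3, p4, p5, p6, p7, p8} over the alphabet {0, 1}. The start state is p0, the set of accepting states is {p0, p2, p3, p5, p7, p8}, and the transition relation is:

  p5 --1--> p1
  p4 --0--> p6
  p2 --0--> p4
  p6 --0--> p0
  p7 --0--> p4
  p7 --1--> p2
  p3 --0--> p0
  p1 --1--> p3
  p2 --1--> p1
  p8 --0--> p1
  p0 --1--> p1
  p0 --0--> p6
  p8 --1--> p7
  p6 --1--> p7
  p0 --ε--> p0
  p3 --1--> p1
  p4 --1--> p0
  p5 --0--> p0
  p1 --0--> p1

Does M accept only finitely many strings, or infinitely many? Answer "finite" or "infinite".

infinite

State p1 is reachable from the start and can reach an accepting state, and it lies on the cycle p1 → p1.
Traversing that cycle any number of times yields accepted strings of unbounded length, so the language is infinite.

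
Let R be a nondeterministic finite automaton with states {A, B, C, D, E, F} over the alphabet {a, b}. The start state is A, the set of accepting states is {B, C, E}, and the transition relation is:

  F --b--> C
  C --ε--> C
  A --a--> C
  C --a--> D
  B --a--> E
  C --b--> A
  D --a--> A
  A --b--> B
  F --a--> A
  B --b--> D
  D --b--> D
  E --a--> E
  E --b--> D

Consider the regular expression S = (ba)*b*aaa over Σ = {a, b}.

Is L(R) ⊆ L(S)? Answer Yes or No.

No

The string a is in L(R) but not in L(S).
So L(R) ⊄ L(S).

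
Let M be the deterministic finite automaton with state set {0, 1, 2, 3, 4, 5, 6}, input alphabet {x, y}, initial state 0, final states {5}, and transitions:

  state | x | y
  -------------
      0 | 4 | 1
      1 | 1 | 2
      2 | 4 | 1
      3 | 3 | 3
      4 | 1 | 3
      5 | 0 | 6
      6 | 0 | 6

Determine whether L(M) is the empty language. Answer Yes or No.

Yes

The states reachable from the start state are {0, 1, 2, 3, 4}.
None of the accepting states {5} is reachable, so no string is accepted and L(M) = ∅.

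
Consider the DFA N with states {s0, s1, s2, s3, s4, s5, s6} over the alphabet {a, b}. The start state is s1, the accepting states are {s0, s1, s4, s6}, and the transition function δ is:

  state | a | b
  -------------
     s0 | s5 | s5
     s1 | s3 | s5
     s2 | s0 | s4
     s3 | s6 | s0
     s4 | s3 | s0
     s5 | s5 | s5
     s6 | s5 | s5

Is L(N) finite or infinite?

The useful states (reachable from s1 and able to reach an accepting state) are {s0, s1, s3, s6}.
Restricted to these states the transition graph has no cycle, so every accepting path has bounded length and L is finite.

finite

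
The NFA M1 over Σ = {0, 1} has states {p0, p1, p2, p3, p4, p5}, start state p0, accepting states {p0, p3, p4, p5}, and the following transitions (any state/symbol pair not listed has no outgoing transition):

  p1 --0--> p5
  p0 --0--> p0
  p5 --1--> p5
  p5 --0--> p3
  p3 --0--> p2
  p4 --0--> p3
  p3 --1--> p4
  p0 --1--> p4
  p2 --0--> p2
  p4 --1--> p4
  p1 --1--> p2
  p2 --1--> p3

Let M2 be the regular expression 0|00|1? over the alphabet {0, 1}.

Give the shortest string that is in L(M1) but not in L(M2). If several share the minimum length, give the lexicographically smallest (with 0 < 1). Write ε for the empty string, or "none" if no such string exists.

The string 01 is accepted by M1 but not by M2.
No shorter string lies in the difference, and 01 is the lexicographically first length-2 string in L(M1) \ L(M2).

01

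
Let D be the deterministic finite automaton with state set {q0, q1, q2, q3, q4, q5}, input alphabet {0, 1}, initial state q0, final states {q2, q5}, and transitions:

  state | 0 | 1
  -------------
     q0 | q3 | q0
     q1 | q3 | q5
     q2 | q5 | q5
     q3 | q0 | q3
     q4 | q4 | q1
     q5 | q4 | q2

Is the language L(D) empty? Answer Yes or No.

The states reachable from the start state are {q0, q3}.
None of the accepting states {q2, q5} is reachable, so no string is accepted and L(D) = ∅.

Yes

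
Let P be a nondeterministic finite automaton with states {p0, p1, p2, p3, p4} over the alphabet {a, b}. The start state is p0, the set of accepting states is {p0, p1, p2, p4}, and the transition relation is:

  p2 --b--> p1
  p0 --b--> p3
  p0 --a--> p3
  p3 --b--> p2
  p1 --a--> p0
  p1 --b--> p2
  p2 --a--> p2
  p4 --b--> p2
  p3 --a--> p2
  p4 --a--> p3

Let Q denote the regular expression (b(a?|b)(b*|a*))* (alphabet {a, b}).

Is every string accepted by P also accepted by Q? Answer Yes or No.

No

The string aa is in L(P) but not in L(Q).
So L(P) ⊄ L(Q).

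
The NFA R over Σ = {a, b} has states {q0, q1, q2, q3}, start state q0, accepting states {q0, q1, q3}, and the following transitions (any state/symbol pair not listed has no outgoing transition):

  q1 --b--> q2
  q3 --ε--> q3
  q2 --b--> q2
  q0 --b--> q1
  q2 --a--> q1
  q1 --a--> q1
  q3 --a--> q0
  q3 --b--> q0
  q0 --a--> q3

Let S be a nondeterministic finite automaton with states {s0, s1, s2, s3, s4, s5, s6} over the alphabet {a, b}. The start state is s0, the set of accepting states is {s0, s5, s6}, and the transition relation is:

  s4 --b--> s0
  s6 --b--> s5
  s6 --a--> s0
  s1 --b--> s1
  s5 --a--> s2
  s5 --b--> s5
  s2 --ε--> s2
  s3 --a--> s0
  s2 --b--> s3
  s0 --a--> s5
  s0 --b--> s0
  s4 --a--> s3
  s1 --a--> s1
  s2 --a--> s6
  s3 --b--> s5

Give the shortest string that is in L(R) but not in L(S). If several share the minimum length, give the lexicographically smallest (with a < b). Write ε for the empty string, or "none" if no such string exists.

The string aa is accepted by R but not by S.
No shorter string lies in the difference, and aa is the lexicographically first length-2 string in L(R) \ L(S).

aa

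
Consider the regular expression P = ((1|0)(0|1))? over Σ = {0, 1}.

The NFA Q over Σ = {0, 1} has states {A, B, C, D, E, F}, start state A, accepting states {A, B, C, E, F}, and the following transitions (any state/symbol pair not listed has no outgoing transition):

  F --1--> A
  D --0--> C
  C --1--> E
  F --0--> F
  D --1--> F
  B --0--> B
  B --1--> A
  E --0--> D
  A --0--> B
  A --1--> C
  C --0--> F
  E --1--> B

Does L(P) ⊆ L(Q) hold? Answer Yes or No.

Yes

Converting the expression P to a DFA (subset construction, then merging equivalent states) gives the minimal DFA with states {p0, p1, p2, p3}, start state p0, accepting states {p0, p2} and transitions p0: 0→p1, 1→p1; p1: 0→p2, 1→p2; p2: 0→p3, 1→p3; p3: 0→p3, 1→p3.
Exploring the product automaton P × Q from the start pair (p0, A), following both machines on each input symbol, reaches 13 state pairs: (p0, A), (p1, B), (p1, C), (p2, B), (p2, A), (p2, F), (p2, E), (p3, B), (p3, A), (p3, C), (p3, F), (p3, D), (p3, E).
P accepts in {p0, p2} and Q accepts in {A, B, C, E, F}. The reachable pairs whose P-component is accepting are (p0, A), (p2, B), (p2, A), (p2, F), (p2, E); in each of them the Q-component is accepting too, so the product for L(P) \ L(Q) (P-component accepting, Q-component rejecting) has no reachable accepting pair and the difference is empty.
Hence every string in L(P) is also in L(Q).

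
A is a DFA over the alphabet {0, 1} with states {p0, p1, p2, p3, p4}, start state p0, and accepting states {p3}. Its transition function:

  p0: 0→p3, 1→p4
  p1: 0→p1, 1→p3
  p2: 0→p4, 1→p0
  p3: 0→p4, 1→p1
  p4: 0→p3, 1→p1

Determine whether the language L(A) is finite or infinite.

infinite

State p1 is reachable from the start and can reach an accepting state, and it lies on the cycle p1 → p1.
Traversing that cycle any number of times yields accepted strings of unbounded length, so the language is infinite.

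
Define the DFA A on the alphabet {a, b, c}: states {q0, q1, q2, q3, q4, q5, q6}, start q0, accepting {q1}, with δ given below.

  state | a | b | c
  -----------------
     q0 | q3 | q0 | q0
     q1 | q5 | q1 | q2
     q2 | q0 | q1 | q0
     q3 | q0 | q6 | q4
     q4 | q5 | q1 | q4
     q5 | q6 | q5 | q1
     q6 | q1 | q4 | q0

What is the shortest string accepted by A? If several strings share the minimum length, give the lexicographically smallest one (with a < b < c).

A breadth-first search from q0 reaches an accepting state first via the path q0 → q3 → q6 → q1 on input aba.
No string of length < 3 is accepted (BFS exhausts all shorter strings without reaching an accepting state), and aba is the lexicographically least accepting string of length 3.

aba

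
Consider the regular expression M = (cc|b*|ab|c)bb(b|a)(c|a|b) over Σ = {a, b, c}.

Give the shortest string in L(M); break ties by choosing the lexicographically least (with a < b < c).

By inspection of the expression, no string of length less than 4 matches, and bbaa is the lexicographically first match of length 4.

bbaa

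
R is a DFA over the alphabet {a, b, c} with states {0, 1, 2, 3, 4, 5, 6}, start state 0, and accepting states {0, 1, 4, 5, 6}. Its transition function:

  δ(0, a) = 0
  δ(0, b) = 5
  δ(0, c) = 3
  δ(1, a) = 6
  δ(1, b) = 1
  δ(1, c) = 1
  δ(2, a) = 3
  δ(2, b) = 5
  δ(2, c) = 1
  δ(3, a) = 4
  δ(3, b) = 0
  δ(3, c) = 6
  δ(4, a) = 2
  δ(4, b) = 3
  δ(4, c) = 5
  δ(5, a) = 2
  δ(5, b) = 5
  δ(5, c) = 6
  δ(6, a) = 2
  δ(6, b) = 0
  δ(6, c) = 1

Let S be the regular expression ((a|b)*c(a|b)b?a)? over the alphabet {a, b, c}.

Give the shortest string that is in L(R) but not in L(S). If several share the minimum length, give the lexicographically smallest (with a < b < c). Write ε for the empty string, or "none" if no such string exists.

a

The string a is accepted by R but not by S.
No shorter string lies in the difference, and a is the lexicographically first length-1 string in L(R) \ L(S).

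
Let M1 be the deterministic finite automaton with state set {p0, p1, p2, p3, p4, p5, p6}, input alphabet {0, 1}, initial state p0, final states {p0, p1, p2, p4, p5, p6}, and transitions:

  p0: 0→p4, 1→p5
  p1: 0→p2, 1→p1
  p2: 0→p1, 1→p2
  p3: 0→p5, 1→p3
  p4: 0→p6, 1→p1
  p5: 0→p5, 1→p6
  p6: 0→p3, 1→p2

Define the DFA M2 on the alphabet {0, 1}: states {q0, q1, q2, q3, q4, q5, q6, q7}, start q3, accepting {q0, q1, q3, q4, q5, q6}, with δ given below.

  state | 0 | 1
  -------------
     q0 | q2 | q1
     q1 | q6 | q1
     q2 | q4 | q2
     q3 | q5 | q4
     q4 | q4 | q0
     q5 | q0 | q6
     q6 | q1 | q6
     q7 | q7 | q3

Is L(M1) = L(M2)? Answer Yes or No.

Exploring the product automaton M1 × M2 from the start pair (p0, q3), following both machines on each input symbol, reaches 7 state pairs: (p0, q3), (p4, q5), (p5, q4), (p6, q0), (p1, q6), (p3, q2), (p2, q1).
M1 accepts in {p0, p1, p2, p4, p5, p6} and M2 accepts in {q0, q1, q3, q4, q5, q6}. In every reachable pair the two components are either both accepting — (p0, q3), (p4, q5), (p5, q4), (p6, q0), (p1, q6), (p2, q1) — or both non-accepting, so no string is accepted by exactly one of the machines: L(M1) \ L(M2) and L(M2) \ L(M1) are both empty.
Hence every string is accepted by M1 iff it is accepted by M2, and the two languages coincide.

Yes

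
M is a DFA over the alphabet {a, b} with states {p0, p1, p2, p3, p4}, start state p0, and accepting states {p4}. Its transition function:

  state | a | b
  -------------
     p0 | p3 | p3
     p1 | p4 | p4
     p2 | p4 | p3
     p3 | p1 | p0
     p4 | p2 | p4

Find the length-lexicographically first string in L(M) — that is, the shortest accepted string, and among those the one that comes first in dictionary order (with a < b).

aaa

A breadth-first search from p0 reaches an accepting state first via the path p0 → p3 → p1 → p4 on input aaa.
No string of length < 3 is accepted (BFS exhausts all shorter strings without reaching an accepting state), and aaa is the lexicographically least accepting string of length 3.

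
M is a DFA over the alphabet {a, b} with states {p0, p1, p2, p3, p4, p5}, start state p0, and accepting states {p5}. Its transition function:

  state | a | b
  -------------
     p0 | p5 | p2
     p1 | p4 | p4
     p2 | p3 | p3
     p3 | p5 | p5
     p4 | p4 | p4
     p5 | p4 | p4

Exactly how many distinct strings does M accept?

The useful subgraph on states {p0, p2, p3, p5} is acyclic, so L(M) is finite; the longest accepting path visits 4 useful states, giving maximum string length 3.
Counting accepting paths from p0 by length: 1 of length 1, 4 of length 3. Total 5.

5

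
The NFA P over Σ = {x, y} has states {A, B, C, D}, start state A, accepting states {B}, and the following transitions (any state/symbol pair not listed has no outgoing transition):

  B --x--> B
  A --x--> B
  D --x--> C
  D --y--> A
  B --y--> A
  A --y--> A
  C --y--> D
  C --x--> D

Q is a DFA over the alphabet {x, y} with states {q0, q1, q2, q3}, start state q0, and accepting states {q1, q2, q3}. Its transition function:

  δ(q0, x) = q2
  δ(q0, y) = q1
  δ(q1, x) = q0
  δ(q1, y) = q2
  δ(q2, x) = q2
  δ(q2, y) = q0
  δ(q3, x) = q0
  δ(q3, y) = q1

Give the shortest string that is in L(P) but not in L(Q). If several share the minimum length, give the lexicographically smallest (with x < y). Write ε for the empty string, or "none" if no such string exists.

The string yx is accepted by P but not by Q.
No shorter string lies in the difference, and yx is the lexicographically first length-2 string in L(P) \ L(Q).

yx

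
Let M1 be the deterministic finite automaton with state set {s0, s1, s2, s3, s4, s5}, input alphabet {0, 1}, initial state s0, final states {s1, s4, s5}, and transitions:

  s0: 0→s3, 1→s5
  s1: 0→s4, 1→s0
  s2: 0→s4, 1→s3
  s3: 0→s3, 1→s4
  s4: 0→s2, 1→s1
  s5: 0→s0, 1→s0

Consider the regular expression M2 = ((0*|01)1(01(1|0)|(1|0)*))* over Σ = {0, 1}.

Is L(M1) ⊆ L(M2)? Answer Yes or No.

Yes

Converting the expression M2 to a DFA (subset construction, then merging equivalent states) gives the minimal DFA with states {r0, r1, r2}, start state r0, accepting states {r0, r2} and transitions r0: 0→r1, 1→r2; r1: 0→r1, 1→r2; r2: 0→r2, 1→r2.
Exploring the product automaton M1 × M2 from the start pair (s0, r0), following both machines on each input symbol, reaches 8 state pairs: (s0, r0), (s3, r1), (s5, r2), (s4, r2), (s0, r2), (s2, r2), (s1, r2), (s3, r2).
M1 accepts in {s1, s4, s5} and M2 accepts in {r0, r2}. The reachable pairs whose M1-component is accepting are (s5, r2), (s4, r2), (s1, r2); in each of them the M2-component is accepting too, so the product for L(M1) \ L(M2) (M1-component accepting, M2-component rejecting) has no reachable accepting pair and the difference is empty.
Hence every string in L(M1) is also in L(M2).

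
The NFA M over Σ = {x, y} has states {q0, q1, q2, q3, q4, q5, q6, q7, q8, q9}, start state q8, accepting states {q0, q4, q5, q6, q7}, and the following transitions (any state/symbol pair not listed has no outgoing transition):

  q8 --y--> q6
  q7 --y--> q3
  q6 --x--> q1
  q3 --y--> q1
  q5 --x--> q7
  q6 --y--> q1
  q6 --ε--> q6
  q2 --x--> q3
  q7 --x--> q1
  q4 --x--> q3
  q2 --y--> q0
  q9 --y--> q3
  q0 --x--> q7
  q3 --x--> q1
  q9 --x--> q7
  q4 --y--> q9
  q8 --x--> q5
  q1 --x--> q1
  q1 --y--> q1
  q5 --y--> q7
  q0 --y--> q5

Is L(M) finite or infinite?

finite

The useful states (reachable from q8 and able to reach an accepting state) are {q5, q6, q7, q8}.
Restricted to these states the transition graph has no cycle, so every accepting path has bounded length and L is finite.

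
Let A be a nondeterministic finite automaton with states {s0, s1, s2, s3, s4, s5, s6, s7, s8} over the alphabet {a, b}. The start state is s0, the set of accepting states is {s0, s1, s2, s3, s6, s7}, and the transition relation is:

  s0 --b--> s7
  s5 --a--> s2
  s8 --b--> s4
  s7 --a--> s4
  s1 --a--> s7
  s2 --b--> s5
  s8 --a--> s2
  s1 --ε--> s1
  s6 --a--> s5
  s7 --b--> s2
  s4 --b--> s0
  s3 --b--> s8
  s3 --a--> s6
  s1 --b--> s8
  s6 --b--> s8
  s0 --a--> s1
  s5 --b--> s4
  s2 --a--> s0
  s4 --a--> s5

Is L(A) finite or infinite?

State s0 is reachable from the start and can reach an accepting state, and it lies on the cycle s0 → s1 → s8 → s2 → s0.
Traversing that cycle any number of times yields accepted strings of unbounded length, so the language is infinite.

infinite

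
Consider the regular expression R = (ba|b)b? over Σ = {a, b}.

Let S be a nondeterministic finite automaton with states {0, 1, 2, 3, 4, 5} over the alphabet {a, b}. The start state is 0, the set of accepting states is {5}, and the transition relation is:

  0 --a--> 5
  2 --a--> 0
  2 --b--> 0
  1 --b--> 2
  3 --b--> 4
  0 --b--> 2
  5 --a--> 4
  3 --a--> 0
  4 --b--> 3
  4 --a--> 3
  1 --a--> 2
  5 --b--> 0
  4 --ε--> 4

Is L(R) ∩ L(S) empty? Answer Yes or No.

Converting the expression R to a DFA (subset construction, then merging equivalent states) gives the minimal DFA with states {r0, r1, r2, r3, r4}, start state r0, accepting states {r2, r3, r4} and transitions r0: a→r1, b→r2; r1: a→r1, b→r1; r2: a→r3, b→r4; r3: a→r1, b→r4; r4: a→r1, b→r1.
Exploring the product automaton R × S from the start pair (r0, 0), following both machines on each input symbol, reaches 10 state pairs: (r0, 0), (r1, 5), (r2, 2), (r1, 4), (r1, 0), (r3, 0), (r4, 0), (r1, 3), (r1, 2), (r4, 2).
R accepts in {r2, r3, r4} and S accepts in {5}; no reachable pair has both components accepting, so no string drives both machines to acceptance simultaneously and L(R) ∩ L(S) = ∅.
So no string is accepted by both, and the intersection is empty.

Yes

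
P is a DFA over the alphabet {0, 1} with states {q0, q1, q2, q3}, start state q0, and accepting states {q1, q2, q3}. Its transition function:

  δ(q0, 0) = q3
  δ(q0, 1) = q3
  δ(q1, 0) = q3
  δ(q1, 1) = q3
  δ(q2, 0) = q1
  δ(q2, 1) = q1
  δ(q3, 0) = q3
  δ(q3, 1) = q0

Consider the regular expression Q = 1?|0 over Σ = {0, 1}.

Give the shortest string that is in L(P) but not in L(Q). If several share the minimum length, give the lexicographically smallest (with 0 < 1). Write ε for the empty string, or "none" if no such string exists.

00

The string 00 is accepted by P but not by Q.
No shorter string lies in the difference, and 00 is the lexicographically first length-2 string in L(P) \ L(Q).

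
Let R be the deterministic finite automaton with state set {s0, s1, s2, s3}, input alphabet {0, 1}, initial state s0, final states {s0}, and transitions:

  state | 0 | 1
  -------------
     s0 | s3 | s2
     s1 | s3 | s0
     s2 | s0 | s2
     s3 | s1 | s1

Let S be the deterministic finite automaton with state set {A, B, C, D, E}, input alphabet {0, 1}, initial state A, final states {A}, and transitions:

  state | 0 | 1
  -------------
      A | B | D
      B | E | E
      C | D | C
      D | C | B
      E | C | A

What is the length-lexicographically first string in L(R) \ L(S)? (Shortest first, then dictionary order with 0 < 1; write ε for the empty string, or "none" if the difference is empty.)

10

The string 10 is accepted by R but not by S.
No shorter string lies in the difference, and 10 is the lexicographically first length-2 string in L(R) \ L(S).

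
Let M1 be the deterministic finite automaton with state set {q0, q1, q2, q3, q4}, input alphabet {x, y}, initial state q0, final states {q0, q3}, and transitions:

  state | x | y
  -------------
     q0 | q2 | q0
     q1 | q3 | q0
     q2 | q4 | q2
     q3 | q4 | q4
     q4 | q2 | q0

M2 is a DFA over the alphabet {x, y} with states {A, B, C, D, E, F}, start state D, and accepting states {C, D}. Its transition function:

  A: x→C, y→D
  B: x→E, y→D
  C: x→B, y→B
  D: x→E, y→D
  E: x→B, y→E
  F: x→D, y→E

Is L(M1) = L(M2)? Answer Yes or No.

Exploring the product automaton M1 × M2 from the start pair (q0, D), following both machines on each input symbol, reaches 3 state pairs: (q0, D), (q2, E), (q4, B).
M1 accepts in {q0, q3} and M2 accepts in {C, D}. In every reachable pair the two components are either both accepting — (q0, D) — or both non-accepting, so no string is accepted by exactly one of the machines: L(M1) \ L(M2) and L(M2) \ L(M1) are both empty.
Hence every string is accepted by M1 iff it is accepted by M2, and the two languages coincide.

Yes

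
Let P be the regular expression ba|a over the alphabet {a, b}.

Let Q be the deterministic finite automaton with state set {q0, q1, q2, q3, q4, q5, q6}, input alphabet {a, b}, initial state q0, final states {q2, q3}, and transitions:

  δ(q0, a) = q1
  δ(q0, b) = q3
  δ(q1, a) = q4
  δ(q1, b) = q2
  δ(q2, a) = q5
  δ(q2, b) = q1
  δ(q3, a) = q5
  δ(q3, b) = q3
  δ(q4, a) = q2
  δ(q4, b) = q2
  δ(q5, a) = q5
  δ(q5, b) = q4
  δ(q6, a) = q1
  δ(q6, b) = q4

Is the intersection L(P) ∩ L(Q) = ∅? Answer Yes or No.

Yes

Converting the expression P to a DFA (subset construction, then merging equivalent states) gives the minimal DFA with states {p0, p1, p2, p3}, start state p0, accepting states {p1} and transitions p0: a→p1, b→p2; p1: a→p3, b→p3; p2: a→p1, b→p3; p3: a→p3, b→p3.
Exploring the product automaton P × Q from the start pair (p0, q0), following both machines on each input symbol, reaches 9 state pairs: (p0, q0), (p1, q1), (p2, q3), (p3, q4), (p3, q2), (p1, q5), (p3, q3), (p3, q5), (p3, q1).
P accepts in {p1} and Q accepts in {q2, q3}; no reachable pair has both components accepting, so no string drives both machines to acceptance simultaneously and L(P) ∩ L(Q) = ∅.
So no string is accepted by both, and the intersection is empty.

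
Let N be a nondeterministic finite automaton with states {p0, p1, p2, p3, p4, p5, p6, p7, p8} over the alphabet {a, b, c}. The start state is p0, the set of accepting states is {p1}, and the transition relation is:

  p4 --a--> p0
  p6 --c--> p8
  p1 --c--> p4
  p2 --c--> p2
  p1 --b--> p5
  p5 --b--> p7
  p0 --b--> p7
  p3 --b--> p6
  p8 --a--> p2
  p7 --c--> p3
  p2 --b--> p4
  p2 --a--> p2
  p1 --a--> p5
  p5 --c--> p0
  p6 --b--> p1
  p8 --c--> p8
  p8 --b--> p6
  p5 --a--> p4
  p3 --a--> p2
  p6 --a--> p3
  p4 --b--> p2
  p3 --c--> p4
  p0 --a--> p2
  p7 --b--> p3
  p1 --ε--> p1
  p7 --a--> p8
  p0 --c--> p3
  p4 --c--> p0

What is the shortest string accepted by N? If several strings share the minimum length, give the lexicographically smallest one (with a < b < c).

A breadth-first search from p0 reaches an accepting state first via the path p0 → p3 → p6 → p1 on input cbb.
No string of length < 3 is accepted (BFS exhausts all shorter strings without reaching an accepting state), and cbb is the lexicographically least accepting string of length 3.

cbb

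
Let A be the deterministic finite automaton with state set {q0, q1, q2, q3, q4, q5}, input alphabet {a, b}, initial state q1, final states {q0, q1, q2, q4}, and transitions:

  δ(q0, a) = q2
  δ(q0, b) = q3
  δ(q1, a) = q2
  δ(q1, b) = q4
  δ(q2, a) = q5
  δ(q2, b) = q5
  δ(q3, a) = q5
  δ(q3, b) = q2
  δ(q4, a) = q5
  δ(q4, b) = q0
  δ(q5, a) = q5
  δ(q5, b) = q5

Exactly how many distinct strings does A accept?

6

The useful subgraph on states {q0, q1, q2, q3, q4} is acyclic, so L(A) is finite; the longest accepting path visits 5 useful states, giving maximum string length 4.
Counting accepting paths from q1 by length: 1 of length 0, 2 of length 1, 1 of length 2, 1 of length 3, 1 of length 4. Total 6.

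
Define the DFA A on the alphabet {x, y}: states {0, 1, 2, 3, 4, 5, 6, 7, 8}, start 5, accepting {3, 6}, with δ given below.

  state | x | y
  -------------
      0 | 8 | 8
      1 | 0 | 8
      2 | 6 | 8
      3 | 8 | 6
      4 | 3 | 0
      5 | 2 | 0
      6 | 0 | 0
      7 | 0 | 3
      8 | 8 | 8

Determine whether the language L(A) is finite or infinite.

finite

The useful states (reachable from 5 and able to reach an accepting state) are {2, 5, 6}.
Restricted to these states the transition graph has no cycle, so every accepting path has bounded length and L is finite.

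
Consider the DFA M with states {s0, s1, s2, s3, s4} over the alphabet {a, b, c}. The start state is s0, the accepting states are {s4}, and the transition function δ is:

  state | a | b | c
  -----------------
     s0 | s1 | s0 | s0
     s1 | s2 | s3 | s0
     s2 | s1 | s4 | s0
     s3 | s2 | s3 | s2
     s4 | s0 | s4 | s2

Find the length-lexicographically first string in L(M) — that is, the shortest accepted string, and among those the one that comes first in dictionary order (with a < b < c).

A breadth-first search from s0 reaches an accepting state first via the path s0 → s1 → s2 → s4 on input aab.
No string of length < 3 is accepted (BFS exhausts all shorter strings without reaching an accepting state), and aab is the lexicographically least accepting string of length 3.

aab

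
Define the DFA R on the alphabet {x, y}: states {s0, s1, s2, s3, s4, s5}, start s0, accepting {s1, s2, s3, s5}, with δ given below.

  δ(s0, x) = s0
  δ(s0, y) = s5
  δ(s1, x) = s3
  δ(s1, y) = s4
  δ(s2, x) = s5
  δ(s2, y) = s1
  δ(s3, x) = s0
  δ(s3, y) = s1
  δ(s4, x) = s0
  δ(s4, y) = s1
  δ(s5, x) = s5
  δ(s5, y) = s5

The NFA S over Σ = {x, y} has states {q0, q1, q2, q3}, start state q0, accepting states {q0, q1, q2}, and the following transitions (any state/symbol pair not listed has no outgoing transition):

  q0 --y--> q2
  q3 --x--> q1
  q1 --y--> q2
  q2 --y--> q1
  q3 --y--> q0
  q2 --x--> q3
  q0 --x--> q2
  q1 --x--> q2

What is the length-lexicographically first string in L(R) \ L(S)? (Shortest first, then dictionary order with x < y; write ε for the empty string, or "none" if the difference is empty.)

yx

The string yx is accepted by R but not by S.
No shorter string lies in the difference, and yx is the lexicographically first length-2 string in L(R) \ L(S).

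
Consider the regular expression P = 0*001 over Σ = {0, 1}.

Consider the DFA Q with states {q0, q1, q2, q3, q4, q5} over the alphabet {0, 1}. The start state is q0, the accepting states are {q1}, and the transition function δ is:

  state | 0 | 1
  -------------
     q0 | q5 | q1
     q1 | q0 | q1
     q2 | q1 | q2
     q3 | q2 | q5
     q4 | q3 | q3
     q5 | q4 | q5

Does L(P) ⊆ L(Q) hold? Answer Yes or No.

No

The string 001 is in L(P) but not in L(Q).
So L(P) ⊄ L(Q).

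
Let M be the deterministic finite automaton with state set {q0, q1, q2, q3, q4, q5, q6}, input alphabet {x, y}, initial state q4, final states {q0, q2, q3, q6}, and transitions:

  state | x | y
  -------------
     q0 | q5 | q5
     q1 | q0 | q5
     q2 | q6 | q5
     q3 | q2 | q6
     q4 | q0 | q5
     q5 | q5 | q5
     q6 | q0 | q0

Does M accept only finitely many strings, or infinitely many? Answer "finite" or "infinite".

finite

The useful states (reachable from q4 and able to reach an accepting state) are {q0, q4}.
Restricted to these states the transition graph has no cycle, so every accepting path has bounded length and L is finite.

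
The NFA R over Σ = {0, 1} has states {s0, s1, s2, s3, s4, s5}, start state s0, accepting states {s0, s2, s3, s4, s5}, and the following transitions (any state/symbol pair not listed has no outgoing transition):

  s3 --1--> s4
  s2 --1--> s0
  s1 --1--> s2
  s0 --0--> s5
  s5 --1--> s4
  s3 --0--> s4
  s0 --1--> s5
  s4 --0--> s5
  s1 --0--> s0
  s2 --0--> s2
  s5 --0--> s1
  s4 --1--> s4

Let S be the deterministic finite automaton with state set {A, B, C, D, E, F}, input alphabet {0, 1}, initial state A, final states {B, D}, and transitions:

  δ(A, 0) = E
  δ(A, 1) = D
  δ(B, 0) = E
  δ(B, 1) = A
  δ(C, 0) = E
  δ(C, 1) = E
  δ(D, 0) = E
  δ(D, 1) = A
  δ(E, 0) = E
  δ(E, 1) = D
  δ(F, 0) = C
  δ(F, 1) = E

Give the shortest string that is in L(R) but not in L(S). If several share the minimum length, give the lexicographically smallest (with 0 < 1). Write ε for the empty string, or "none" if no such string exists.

The empty string ε is accepted by R but not by S.
Since ε is the unique shortest string, it is the required witness.

ε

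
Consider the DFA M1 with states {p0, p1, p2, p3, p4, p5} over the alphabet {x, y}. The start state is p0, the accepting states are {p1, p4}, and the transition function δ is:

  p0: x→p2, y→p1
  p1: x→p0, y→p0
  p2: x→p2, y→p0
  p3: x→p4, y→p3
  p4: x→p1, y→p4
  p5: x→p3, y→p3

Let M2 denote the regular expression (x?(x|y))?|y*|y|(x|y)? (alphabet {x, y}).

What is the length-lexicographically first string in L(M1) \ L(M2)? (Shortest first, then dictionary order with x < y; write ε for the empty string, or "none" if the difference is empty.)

xyy

The string xyy is accepted by M1 but not by M2.
No shorter string lies in the difference, and xyy is the lexicographically first length-3 string in L(M1) \ L(M2).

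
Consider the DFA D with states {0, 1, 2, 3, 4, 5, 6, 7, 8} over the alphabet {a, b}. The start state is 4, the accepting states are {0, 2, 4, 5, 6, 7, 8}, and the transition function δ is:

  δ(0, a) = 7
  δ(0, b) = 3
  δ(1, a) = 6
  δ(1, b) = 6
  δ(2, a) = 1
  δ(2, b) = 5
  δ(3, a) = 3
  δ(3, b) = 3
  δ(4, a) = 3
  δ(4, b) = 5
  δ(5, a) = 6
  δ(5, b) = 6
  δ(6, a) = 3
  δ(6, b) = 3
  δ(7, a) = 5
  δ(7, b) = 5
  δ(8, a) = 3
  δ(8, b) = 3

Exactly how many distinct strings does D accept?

The useful subgraph on states {4, 5, 6} is acyclic, so L(D) is finite; the longest accepting path visits 3 useful states, giving maximum string length 2.
Counting accepting paths from 4 by length: 1 of length 0, 1 of length 1, 2 of length 2. Total 4.

4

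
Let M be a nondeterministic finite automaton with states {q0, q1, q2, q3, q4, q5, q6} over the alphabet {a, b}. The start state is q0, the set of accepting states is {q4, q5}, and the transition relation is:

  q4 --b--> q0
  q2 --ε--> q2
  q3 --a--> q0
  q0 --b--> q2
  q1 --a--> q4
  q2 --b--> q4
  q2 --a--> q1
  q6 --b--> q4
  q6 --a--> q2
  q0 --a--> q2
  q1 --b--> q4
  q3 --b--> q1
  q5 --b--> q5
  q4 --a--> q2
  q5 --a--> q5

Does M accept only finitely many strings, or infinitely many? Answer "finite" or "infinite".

State q0 is reachable from the start and can reach an accepting state, and it lies on the cycle q0 → q2 → q1 → q4 → q0.
Traversing that cycle any number of times yields accepted strings of unbounded length, so the language is infinite.

infinite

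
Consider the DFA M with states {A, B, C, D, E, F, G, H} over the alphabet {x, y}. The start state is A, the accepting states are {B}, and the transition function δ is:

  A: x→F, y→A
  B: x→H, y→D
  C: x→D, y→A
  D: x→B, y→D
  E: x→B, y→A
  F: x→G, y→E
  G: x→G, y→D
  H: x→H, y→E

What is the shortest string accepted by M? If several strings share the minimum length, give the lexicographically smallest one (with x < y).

xyx

A breadth-first search from A reaches an accepting state first via the path A → F → E → B on input xyx.
No string of length < 3 is accepted (BFS exhausts all shorter strings without reaching an accepting state), and xyx is the lexicographically least accepting string of length 3.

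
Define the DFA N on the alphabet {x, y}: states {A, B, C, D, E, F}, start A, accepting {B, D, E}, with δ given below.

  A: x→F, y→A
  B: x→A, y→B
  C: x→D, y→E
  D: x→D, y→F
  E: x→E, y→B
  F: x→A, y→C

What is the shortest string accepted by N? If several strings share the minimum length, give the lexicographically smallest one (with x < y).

xyx

A breadth-first search from A reaches an accepting state first via the path A → F → C → D on input xyx.
No string of length < 3 is accepted (BFS exhausts all shorter strings without reaching an accepting state), and xyx is the lexicographically least accepting string of length 3.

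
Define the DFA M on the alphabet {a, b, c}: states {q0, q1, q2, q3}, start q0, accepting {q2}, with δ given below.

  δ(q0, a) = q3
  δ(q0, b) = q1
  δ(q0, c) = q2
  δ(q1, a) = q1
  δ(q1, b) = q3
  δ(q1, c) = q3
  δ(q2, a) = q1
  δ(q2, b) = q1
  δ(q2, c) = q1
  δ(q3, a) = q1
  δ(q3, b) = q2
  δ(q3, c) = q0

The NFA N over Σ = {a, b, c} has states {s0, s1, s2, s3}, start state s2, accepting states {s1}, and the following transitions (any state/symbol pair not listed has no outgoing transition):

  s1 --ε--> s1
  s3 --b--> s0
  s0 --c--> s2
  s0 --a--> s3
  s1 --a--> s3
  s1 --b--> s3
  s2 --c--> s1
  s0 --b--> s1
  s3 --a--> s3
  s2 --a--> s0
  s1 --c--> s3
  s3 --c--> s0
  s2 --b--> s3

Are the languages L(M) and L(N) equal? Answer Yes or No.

Exploring the product automaton M × N from the start pair (q0, s2), following both machines on each input symbol, reaches 4 state pairs: (q0, s2), (q3, s0), (q1, s3), (q2, s1).
M accepts in {q2} and N accepts in {s1}. In every reachable pair the two components are either both accepting — (q2, s1) — or both non-accepting, so no string is accepted by exactly one of the machines: L(M) \ L(N) and L(N) \ L(M) are both empty.
Hence every string is accepted by M iff it is accepted by N, and the two languages coincide.

Yes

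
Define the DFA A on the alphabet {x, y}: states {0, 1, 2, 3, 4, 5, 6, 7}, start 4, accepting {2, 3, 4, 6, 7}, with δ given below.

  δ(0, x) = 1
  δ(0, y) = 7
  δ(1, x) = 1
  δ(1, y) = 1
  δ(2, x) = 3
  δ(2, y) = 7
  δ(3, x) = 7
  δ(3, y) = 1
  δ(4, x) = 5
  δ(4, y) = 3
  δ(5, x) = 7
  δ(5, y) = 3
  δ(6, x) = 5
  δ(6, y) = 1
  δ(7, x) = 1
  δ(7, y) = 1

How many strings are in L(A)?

The useful subgraph on states {3, 4, 5, 7} is acyclic, so L(A) is finite; the longest accepting path visits 4 useful states, giving maximum string length 3.
Counting accepting paths from 4 by length: 1 of length 0, 1 of length 1, 3 of length 2, 1 of length 3. Total 6.

6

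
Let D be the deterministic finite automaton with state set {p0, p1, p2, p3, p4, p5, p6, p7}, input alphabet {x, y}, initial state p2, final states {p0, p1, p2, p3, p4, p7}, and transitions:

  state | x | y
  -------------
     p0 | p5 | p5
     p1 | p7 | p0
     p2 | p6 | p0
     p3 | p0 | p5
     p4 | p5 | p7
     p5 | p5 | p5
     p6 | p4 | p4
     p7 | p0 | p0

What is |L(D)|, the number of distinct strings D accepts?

10

The useful subgraph on states {p0, p2, p4, p6, p7} is acyclic, so L(D) is finite; the longest accepting path visits 5 useful states, giving maximum string length 4.
Counting accepting paths from p2 by length: 1 of length 0, 1 of length 1, 2 of length 2, 2 of length 3, 4 of length 4. Total 10.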